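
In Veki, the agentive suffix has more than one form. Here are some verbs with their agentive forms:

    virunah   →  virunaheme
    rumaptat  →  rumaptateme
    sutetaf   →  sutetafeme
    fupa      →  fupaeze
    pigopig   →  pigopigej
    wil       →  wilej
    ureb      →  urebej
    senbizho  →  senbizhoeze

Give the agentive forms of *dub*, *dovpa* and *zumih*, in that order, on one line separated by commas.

The alternation tracks the final sound of the stem — -eme when the stem ends in a voiceless consonant (*virunah*, *rumaptat*, *sutetaf*); -ej when the stem ends in a voiced consonant (*pigopig*, *wil*, *ureb*); -eze when the stem ends in a vowel (*fupa*, *senbizho*).
The final sound of *dub* is /b/, which is a voiced consonant, so the suffix is -ej, giving *dubej*.
*dovpa* — final sound /a/ (a vowel) → -eze → *dovpaeze*.
*zumih* — final sound /h/ (a voiceless consonant) → -eme → *zumiheme*.

dubej, dovpaeze, zumiheme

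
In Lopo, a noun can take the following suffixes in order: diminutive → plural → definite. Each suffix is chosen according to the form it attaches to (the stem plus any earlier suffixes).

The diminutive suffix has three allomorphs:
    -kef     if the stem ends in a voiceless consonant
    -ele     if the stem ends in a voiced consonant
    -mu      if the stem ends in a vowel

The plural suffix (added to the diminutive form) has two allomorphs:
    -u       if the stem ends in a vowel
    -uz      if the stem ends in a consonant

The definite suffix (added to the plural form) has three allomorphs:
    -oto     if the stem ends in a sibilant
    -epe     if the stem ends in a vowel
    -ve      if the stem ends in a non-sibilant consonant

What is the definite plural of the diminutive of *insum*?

*insum* — final sound /m/ (a voiced consonant) → -ele → *insumele*.
The diminutive form *insumele*: final sound = /e/, a vowel → -u → *insumeleu*.
The plural form *insumeleu*: final sound = /u/, a vowel → -epe → *insumeleuepe*.

insumeleuepe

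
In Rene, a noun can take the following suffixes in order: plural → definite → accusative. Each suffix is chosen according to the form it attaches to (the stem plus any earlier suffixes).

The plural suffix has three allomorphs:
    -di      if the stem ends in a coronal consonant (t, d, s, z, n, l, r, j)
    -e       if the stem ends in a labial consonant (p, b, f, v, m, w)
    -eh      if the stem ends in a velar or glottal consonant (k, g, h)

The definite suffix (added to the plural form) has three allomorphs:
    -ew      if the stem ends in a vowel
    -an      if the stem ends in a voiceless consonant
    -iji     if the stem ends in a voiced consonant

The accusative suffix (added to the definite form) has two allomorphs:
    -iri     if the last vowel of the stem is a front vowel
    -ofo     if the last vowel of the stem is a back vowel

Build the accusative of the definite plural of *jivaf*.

jivafeewiri

The final consonant of *jivaf* is /f/, which is labial, so the plural suffix is -e, giving *jivafe*.
The final sound of the plural form *jivafe* is /e/, which is a vowel, so the definite suffix is -ew, giving *jivafeew*.
The definite form *jivafeew* — last vowel /e/ (a front vowel) → -iri → *jivafeewiri*.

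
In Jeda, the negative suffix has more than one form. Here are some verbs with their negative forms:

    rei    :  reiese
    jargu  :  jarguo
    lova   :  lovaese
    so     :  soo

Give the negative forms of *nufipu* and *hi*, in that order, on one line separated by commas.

nufipuo, hiese

Looking at the last vowel of each stem: -o when the last vowel of the stem is a rounded vowel (*jargu*, *so*); -ese when the last vowel of the stem is an unrounded vowel (*rei*, *lova*).
*nufipu* — last vowel /u/ (a rounded vowel) → -o → *nufipuo*.
*hi* — last vowel /i/ (an unrounded vowel) → -ese → *hiese*.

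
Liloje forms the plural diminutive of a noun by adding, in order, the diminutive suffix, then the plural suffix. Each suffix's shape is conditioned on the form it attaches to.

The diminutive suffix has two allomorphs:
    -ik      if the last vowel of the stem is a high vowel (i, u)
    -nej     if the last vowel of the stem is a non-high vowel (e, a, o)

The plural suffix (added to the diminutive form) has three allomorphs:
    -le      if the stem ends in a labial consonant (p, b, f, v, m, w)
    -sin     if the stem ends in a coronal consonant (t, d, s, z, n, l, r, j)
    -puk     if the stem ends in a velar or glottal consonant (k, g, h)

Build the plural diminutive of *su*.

*su* — last vowel /u/ (a high vowel) → -ik → *suik*.
The diminutive form *suik*: final consonant = /k/, velar/glottal → -puk → *suikpuk*.

suikpuk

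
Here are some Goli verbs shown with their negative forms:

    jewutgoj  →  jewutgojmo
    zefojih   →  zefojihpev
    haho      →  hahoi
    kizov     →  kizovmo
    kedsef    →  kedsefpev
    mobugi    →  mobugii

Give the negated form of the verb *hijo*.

Looking at the final sound of each stem: -pev when the stem ends in a voiceless consonant (*zefojih*, *kedsef*); -mo when the stem ends in a voiced consonant (*jewutgoj*, *kizov*); -i when the stem ends in a vowel (*haho*, *mobugi*).
Since the final sound of *hijo* is /o/ (a vowel), it takes -i, giving *hijoi*.

hijoi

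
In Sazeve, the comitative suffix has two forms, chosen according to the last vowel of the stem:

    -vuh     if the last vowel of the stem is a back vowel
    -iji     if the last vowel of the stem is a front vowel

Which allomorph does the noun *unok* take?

-vuh

The last vowel of *unok* is /o/, which is a back vowel, so the suffix is -vuh.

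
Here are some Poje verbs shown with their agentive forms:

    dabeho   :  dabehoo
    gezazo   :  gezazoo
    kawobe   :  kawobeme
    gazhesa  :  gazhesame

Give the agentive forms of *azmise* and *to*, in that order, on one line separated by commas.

azmiseme, too

Looking at the last vowel of each stem: -o when the last vowel of the stem is a rounded vowel (*dabeho*, *gezazo*); -me when the last vowel of the stem is an unrounded vowel (*kawobe*, *gazhesa*).
The last vowel of *azmise* is /e/, which is an unrounded vowel, so the suffix is -me, giving *azmiseme*.
*to* — last vowel /o/ (a rounded vowel) → -o → *too*.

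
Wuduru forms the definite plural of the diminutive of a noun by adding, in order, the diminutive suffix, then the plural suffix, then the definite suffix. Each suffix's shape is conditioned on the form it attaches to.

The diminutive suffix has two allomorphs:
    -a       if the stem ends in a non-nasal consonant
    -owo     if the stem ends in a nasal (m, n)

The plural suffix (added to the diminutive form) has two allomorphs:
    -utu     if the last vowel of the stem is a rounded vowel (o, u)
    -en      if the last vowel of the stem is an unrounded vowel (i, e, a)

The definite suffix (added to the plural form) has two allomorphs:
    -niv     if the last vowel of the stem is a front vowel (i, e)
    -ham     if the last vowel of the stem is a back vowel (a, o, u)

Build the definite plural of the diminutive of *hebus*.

hebusaenniv

Since the final consonant of *hebus* is /s/ (non-nasal), it takes -a, giving *hebusa*.
Since the last vowel of the diminutive form *hebusa* is /a/ (an unrounded vowel), it takes -en, giving *hebusaen*.
The plural form *hebusaen*: last vowel = /e/, a front vowel → -niv → *hebusaenniv*.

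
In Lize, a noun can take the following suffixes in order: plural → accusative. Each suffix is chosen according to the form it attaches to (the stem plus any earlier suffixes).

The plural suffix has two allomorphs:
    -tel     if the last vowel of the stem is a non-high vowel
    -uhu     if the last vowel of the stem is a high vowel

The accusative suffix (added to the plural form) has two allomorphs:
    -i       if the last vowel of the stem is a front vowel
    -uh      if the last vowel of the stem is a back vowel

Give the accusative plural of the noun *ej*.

*ej*: last vowel = /e/, a non-high vowel → -tel → *ejtel*.
Since the last vowel of the plural form *ejtel* is /e/ (a front vowel), it takes -i, giving *ejteli*.

ejteli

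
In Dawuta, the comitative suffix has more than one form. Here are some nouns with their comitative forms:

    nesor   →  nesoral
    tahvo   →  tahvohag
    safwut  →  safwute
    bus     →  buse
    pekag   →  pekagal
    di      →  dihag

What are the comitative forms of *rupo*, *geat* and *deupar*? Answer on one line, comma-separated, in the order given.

The pattern is voicing of the final sound: -e when the stem ends in a voiceless consonant (*safwut*, *bus*); -al when the stem ends in a voiced consonant (*nesor*, *pekag*); -hag when the stem ends in a vowel (*tahvo*, *di*).
*rupo* — final sound /o/ (a vowel) → -hag → *rupohag*.
*geat*: final sound = /t/, a voiceless consonant → -e → *geate*.
The final sound of *deupar* is /r/, which is a voiced consonant, so the suffix is -al, giving *deuparal*.

rupohag, geate, deuparal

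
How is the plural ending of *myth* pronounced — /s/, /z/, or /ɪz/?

/s/

The stem *myth* ends in a voiceless non-sibilant consonant.
The plural suffix surfaces as /ɪz/ after sibilants, /s/ after other voiceless consonants, and /z/ after other voiced sounds.
So the plural -s on *myth* is pronounced /s/.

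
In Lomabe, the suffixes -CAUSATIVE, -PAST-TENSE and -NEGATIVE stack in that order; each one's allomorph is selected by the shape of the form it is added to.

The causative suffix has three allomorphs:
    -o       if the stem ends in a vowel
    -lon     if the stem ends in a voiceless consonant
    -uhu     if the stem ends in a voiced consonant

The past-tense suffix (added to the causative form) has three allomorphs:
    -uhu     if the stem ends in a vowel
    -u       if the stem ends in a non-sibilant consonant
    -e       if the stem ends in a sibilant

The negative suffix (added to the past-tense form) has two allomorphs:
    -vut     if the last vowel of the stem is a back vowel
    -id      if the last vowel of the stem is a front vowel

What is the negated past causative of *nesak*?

nesaklonuvut

The final sound of *nesak* is /k/, which is a voiceless consonant, so the causative suffix is -lon, giving *nesaklon*.
The causative form *nesaklon*: final sound = /n/, a non-sibilant consonant → -u → *nesaklonu*.
The last vowel of the past-tense form *nesaklonu* is /u/, which is a back vowel, so the negative suffix is -vut, giving *nesaklonuvut*.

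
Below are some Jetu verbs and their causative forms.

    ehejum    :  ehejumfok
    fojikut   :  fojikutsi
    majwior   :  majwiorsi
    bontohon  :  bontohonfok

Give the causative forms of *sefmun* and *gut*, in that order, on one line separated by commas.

The pattern is nasality of the final consonant: -fok when the stem ends in a nasal (*ehejum*, *bontohon*); -si when the stem ends in a non-nasal consonant (*fojikut*, *majwior*).
*sefmun*: final consonant = /n/, a nasal → -fok → *sefmunfok*.
*gut*: final consonant = /t/, non-nasal → -si → *gutsi*.

sefmunfok, gutsi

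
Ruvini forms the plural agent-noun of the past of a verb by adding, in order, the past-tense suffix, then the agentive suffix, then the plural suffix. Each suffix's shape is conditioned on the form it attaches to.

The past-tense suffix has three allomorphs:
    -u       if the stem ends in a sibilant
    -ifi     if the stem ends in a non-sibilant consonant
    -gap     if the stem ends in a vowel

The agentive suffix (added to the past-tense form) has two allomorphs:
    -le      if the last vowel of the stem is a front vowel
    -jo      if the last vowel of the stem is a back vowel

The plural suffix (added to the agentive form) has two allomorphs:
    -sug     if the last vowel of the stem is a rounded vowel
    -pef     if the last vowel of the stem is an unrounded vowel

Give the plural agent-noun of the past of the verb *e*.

Since the final sound of *e* is /e/ (a vowel), it takes -gap, giving *egap*.
The past-tense form *egap*: last vowel = /a/, a back vowel → -jo → *egapjo*.
The last vowel of the agentive form *egapjo* is /o/, which is a rounded vowel, so the plural suffix is -sug, giving *egapjosug*.

egapjosug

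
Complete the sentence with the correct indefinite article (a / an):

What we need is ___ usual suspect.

The indefinite article is chosen by the initial *sound* of the following word, not its spelling.
*usual* begins with the sound /juː/ (u pronounced /juː/) — a consonant sound.
So the article is *a*: What we need is a usual suspect.

a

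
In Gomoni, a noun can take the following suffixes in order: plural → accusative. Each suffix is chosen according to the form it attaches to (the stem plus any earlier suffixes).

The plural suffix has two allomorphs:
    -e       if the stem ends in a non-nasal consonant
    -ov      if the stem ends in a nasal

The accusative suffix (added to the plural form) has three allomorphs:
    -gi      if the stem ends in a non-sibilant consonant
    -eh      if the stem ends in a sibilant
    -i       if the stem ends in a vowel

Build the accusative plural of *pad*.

padei

Since the final consonant of *pad* is /d/ (non-nasal), it takes -e, giving *pade*.
The final sound of the plural form *pade* is /e/, which is a vowel, so the accusative suffix is -i, giving *padei*.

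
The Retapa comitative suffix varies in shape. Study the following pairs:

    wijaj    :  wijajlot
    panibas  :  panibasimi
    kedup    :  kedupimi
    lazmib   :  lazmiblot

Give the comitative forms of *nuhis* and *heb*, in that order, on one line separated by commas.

Looking at the final consonant of each stem: -imi when the stem ends in a voiceless consonant (*panibas*, *kedup*); -lot when the stem ends in a voiced consonant (*wijaj*, *lazmib*).
*nuhis*: final consonant = /s/, voiceless → -imi → *nuhisimi*.
Since the final consonant of *heb* is /b/ (voiced), it takes -lot, giving *heblot*.

nuhisimi, heblot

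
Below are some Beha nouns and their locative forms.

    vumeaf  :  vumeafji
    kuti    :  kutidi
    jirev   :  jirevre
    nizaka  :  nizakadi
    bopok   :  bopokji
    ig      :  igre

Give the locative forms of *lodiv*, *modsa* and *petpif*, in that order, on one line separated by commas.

lodivre, modsadi, petpifji

The suffix is conditioned by the final sound: -ji when the stem ends in a voiceless consonant (*vumeaf*, *bopok*); -re when the stem ends in a voiced consonant (*jirev*, *ig*); -di when the stem ends in a vowel (*kuti*, *nizaka*).
*lodiv* — final sound /v/ (a voiced consonant) → -re → *lodivre*.
The final sound of *modsa* is /a/, which is a vowel, so the suffix is -di, giving *modsadi*.
The final sound of *petpif* is /f/, which is a voiceless consonant, so the suffix is -ji, giving *petpifji*.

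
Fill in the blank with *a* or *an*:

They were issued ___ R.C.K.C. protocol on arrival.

an

The indefinite article is chosen by the initial *sound* of the following word, not its spelling.
The initialism *R.C.K.C.* is read letter by letter; the first letter, R, is pronounced /ɑr/, which begins with a vowel sound.
So the article is *an*: They were issued an R.C.K.C. protocol on arrival.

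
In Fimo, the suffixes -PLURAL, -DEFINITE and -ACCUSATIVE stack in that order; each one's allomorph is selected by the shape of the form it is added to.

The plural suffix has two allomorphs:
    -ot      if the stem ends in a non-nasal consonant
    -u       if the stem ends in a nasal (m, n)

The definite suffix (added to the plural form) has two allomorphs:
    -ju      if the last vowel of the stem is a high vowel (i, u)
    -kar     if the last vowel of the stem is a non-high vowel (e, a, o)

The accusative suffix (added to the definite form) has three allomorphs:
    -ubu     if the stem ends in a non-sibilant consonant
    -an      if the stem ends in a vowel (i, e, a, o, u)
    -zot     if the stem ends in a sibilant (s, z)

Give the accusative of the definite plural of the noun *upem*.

upemujuan

The final consonant of *upem* is /m/, which is a nasal, so the plural suffix is -u, giving *upemu*.
Since the last vowel of the plural form *upemu* is /u/ (a high vowel), it takes -ju, giving *upemuju*.
The definite form *upemuju* — final sound /u/ (a vowel) → -an → *upemujuan*.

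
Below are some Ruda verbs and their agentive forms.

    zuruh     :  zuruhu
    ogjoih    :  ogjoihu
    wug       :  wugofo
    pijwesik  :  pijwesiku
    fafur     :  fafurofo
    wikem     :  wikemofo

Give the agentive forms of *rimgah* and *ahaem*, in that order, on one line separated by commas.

rimgahu, ahaemofo

The alternation tracks the final consonant of the stem — -u when the stem ends in a voiceless consonant (*zuruh*, *ogjoih*, *pijwesik*); -ofo when the stem ends in a voiced consonant (*wug*, *fafur*, *wikem*).
*rimgah* — final consonant /h/ (voiceless) → -u → *rimgahu*.
*ahaem* — final consonant /m/ (voiced) → -ofo → *ahaemofo*.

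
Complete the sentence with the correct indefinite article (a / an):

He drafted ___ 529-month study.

a

The indefinite article is chosen by the initial *sound* of the following word, not its spelling.
The number *529* is spoken "five hundred …", beginning with /faɪv/ — a consonant sound.
So the article is *a*: He drafted a 529-month study.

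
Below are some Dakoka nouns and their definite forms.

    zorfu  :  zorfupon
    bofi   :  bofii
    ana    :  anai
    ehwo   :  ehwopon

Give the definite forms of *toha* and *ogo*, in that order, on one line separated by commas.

tohai, ogopon

The suffix is conditioned by the last vowel: -pon when the last vowel of the stem is a rounded vowel (*zorfu*, *ehwo*); -i when the last vowel of the stem is an unrounded vowel (*bofi*, *ana*).
Since the last vowel of *toha* is /a/ (an unrounded vowel), it takes -i, giving *tohai*.
*ogo* — last vowel /o/ (a rounded vowel) → -pon → *ogopon*.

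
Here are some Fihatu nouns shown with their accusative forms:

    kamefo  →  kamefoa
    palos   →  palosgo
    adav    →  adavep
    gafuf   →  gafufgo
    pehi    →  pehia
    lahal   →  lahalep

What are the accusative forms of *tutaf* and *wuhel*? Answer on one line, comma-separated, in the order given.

tutafgo, wuhelep

The suffix is conditioned by the final sound: -go when the stem ends in a voiceless consonant (*palos*, *gafuf*); -ep when the stem ends in a voiced consonant (*adav*, *lahal*); -a when the stem ends in a vowel (*kamefo*, *pehi*).
The final sound of *tutaf* is /f/, which is a voiceless consonant, so the suffix is -go, giving *tutafgo*.
The final sound of *wuhel* is /l/, which is a voiced consonant, so the suffix is -ep, giving *wuhelep*.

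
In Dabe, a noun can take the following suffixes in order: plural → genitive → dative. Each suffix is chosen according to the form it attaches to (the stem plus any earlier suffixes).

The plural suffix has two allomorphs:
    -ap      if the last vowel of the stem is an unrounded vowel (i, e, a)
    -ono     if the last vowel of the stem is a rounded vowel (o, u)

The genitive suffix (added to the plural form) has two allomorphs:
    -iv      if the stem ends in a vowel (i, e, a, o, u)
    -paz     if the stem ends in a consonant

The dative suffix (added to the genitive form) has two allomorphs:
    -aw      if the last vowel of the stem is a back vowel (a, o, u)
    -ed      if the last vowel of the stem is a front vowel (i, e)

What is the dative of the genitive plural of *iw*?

The last vowel of *iw* is /i/, which is an unrounded vowel, so the plural suffix is -ap, giving *iwap*.
The plural form *iwap* — final sound /p/ (a consonant) → -paz → *iwappaz*.
The last vowel of the genitive form *iwappaz* is /a/, which is a back vowel, so the dative suffix is -aw, giving *iwappazaw*.

iwappazaw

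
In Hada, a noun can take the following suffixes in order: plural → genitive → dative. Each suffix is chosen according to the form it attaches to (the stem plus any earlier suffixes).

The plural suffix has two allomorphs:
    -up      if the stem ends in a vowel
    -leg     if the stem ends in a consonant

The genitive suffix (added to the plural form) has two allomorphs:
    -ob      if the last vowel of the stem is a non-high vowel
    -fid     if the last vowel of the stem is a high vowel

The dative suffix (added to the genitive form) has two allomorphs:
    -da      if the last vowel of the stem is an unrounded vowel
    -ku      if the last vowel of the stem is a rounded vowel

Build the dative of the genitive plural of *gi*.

*gi*: final sound = /i/, a vowel → -up → *giup*.
The plural form *giup*: last vowel = /u/, a high vowel → -fid → *giupfid*.
The last vowel of the genitive form *giupfid* is /i/, which is an unrounded vowel, so the dative suffix is -da, giving *giupfidda*.

giupfidda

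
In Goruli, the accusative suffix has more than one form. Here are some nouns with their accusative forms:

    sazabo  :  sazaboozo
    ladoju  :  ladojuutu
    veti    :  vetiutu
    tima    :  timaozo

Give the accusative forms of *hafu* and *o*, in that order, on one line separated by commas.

The pattern is height harmony: -utu when the last vowel of the stem is a high vowel (*ladoju*, *veti*); -ozo when the last vowel of the stem is a non-high vowel (*sazabo*, *tima*).
Since the last vowel of *hafu* is /u/ (a high vowel), it takes -utu, giving *hafuutu*.
Since the last vowel of *o* is /o/ (a non-high vowel), it takes -ozo, giving *oozo*.

hafuutu, oozo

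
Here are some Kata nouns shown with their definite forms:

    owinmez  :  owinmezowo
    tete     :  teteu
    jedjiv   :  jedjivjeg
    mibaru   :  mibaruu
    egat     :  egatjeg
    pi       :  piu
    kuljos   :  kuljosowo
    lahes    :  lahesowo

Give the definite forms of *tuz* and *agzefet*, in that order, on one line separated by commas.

tuzowo, agzefetjeg

The alternation tracks the final sound of the stem — -owo when the stem ends in a sibilant (*owinmez*, *kuljos*, *lahes*); -jeg when the stem ends in a non-sibilant consonant (*jedjiv*, *egat*); -u when the stem ends in a vowel (*tete*, *mibaru*, *pi*).
*tuz*: final sound = /z/, a sibilant → -owo → *tuzowo*.
Since the final sound of *agzefet* is /t/ (a non-sibilant consonant), it takes -jeg, giving *agzefetjeg*.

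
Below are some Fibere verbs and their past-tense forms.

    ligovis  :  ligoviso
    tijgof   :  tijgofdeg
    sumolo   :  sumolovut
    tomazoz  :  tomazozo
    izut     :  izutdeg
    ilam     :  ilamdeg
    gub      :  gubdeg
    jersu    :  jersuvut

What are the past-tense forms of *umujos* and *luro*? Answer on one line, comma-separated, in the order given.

The suffix is conditioned by the final sound: -o when the stem ends in a sibilant (*ligovis*, *tomazoz*); -deg when the stem ends in a non-sibilant consonant (*tijgof*, *izut*, *ilam*, *gub*); -vut when the stem ends in a vowel (*sumolo*, *jersu*).
*umujos* — final sound /s/ (a sibilant) → -o → *umujoso*.
The final sound of *luro* is /o/, which is a vowel, so the suffix is -vut, giving *lurovut*.

umujoso, lurovut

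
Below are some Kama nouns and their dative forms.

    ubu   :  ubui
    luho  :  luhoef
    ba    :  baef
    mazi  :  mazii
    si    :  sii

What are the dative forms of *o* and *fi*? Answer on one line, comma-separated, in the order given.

The suffix is conditioned by the last vowel: -i when the last vowel of the stem is a high vowel (*ubu*, *mazi*, *si*); -ef when the last vowel of the stem is a non-high vowel (*luho*, *ba*).
Since the last vowel of *o* is /o/ (a non-high vowel), it takes -ef, giving *oef*.
Since the last vowel of *fi* is /i/ (a high vowel), it takes -i, giving *fii*.

oef, fii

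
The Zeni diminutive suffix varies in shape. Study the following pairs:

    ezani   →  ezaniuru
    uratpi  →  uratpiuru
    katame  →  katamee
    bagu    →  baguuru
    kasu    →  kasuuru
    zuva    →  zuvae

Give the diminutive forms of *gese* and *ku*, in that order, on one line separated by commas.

gesee, kuuru

The alternation tracks the last vowel of the stem — -uru when the last vowel of the stem is a high vowel (*ezani*, *uratpi*, *bagu*, *kasu*); -e when the last vowel of the stem is a non-high vowel (*katame*, *zuva*).
The last vowel of *gese* is /e/, which is a non-high vowel, so the suffix is -e, giving *gesee*.
Since the last vowel of *ku* is /u/ (a high vowel), it takes -uru, giving *kuuru*.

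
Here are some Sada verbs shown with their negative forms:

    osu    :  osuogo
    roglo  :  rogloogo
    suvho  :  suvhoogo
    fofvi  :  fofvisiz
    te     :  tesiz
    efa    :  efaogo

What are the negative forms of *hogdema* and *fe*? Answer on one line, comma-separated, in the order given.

hogdemaogo, fesiz

The alternation tracks the last vowel of the stem — -siz when the last vowel of the stem is a front vowel (*fofvi*, *te*); -ogo when the last vowel of the stem is a back vowel (*osu*, *roglo*, *suvho*, *efa*).
The last vowel of *hogdema* is /a/, which is a back vowel, so the suffix is -ogo, giving *hogdemaogo*.
Since the last vowel of *fe* is /e/ (a front vowel), it takes -siz, giving *fesiz*.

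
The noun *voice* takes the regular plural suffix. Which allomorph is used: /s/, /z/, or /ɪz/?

The stem *voice* ends in a sibilant (/s, z, ʃ, ʒ, tʃ, dʒ/).
The plural suffix surfaces as /ɪz/ after sibilants, /s/ after other voiceless consonants, and /z/ after other voiced sounds.
So the plural -s on *voice* is pronounced /ɪz/.

/ɪz/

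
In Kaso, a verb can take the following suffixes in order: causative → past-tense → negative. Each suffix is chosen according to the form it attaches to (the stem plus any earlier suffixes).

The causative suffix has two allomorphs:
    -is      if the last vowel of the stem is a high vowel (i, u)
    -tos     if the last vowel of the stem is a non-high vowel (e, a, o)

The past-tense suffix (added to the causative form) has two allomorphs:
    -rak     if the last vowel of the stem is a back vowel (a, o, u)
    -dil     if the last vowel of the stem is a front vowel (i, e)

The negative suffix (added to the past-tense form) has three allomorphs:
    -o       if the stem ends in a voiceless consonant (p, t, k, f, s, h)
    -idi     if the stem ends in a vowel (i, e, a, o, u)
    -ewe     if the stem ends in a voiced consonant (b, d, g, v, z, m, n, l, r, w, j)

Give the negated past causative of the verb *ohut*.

*ohut*: last vowel = /u/, a high vowel → -is → *ohutis*.
The causative form *ohutis* — last vowel /i/ (a front vowel) → -dil → *ohutisdil*.
The past-tense form *ohutisdil*: final sound = /l/, a voiced consonant → -ewe → *ohutisdilewe*.

ohutisdilewe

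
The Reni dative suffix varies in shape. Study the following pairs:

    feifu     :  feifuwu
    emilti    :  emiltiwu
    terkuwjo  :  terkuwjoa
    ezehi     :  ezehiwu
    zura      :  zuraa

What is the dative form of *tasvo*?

tasvoa

The alternation tracks the last vowel of the stem — -wu when the last vowel of the stem is a high vowel (*feifu*, *emilti*, *ezehi*); -a when the last vowel of the stem is a non-high vowel (*terkuwjo*, *zura*).
*tasvo* — last vowel /o/ (a non-high vowel) → -a → *tasvoa*.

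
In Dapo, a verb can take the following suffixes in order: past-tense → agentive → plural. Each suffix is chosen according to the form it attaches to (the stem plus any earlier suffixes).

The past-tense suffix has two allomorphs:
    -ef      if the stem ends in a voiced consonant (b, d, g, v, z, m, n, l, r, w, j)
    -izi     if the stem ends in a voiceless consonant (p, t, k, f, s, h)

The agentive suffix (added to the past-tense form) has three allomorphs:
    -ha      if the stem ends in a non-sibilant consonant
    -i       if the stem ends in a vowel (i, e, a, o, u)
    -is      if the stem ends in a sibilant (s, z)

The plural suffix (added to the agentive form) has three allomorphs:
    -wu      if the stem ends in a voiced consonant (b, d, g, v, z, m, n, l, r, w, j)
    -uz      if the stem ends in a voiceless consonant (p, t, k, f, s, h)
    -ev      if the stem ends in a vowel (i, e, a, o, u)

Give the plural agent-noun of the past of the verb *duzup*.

Since the final consonant of *duzup* is /p/ (voiceless), it takes -izi, giving *duzupizi*.
Since the final sound of the past-tense form *duzupizi* is /i/ (a vowel), it takes -i, giving *duzupizii*.
Since the final sound of the agentive form *duzupizii* is /i/ (a vowel), it takes -ev, giving *duzupiziiev*.

duzupiziiev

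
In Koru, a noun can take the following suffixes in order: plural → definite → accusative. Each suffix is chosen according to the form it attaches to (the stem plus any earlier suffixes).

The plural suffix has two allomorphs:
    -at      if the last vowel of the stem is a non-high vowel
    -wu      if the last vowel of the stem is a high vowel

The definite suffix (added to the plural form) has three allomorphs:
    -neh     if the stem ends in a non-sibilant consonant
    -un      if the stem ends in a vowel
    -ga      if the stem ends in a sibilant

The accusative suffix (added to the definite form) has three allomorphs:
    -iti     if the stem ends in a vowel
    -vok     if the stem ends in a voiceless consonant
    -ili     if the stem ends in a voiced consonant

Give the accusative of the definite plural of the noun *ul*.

*ul*: last vowel = /u/, a high vowel → -wu → *ulwu*.
The final sound of the plural form *ulwu* is /u/, which is a vowel, so the definite suffix is -un, giving *ulwuun*.
The final sound of the definite form *ulwuun* is /n/, which is a voiced consonant, so the accusative suffix is -ili, giving *ulwuunili*.

ulwuunili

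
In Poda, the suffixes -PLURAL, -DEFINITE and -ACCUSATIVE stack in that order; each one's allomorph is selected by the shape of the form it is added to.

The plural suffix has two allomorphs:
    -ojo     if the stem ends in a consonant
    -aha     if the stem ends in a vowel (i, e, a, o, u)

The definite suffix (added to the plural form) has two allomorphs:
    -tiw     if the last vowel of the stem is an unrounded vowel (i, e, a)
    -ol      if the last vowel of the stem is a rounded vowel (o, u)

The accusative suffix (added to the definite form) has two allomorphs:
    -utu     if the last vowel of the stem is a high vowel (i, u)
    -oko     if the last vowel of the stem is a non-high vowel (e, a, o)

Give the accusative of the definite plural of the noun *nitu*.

*nitu*: final sound = /u/, a vowel → -aha → *nituaha*.
The plural form *nituaha*: last vowel = /a/, an unrounded vowel → -tiw → *nituahatiw*.
The definite form *nituahatiw*: last vowel = /i/, a high vowel → -utu → *nituahatiwutu*.

nituahatiwutu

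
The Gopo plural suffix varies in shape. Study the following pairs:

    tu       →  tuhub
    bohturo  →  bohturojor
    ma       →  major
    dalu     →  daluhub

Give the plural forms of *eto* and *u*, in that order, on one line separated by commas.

etojor, uhub

The suffix is conditioned by the last vowel: -hub when the last vowel of the stem is a high vowel (*tu*, *dalu*); -jor when the last vowel of the stem is a non-high vowel (*bohturo*, *ma*).
The last vowel of *eto* is /o/, which is a non-high vowel, so the suffix is -jor, giving *etojor*.
*u* — last vowel /u/ (a high vowel) → -hub → *uhub*.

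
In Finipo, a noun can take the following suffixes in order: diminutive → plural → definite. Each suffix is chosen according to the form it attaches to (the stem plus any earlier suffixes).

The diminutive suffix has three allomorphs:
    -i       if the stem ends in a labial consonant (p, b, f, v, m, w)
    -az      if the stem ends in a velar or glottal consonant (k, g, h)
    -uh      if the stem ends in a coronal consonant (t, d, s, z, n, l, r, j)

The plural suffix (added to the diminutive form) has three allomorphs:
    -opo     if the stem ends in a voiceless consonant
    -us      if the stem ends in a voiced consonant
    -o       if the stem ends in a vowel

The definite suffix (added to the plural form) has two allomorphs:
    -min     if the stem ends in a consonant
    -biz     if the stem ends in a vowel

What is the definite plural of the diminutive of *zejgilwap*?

*zejgilwap* — final consonant /p/ (labial) → -i → *zejgilwapi*.
The diminutive form *zejgilwapi*: final sound = /i/, a vowel → -o → *zejgilwapio*.
The final sound of the plural form *zejgilwapio* is /o/, which is a vowel, so the definite suffix is -biz, giving *zejgilwapiobiz*.

zejgilwapiobiz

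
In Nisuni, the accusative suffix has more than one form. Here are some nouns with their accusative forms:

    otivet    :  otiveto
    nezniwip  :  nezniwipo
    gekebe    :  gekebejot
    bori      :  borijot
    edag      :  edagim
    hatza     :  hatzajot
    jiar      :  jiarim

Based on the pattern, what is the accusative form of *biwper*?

The alternation tracks the final sound of the stem — -o when the stem ends in a voiceless consonant (*otivet*, *nezniwip*); -im when the stem ends in a voiced consonant (*edag*, *jiar*); -jot when the stem ends in a vowel (*gekebe*, *bori*, *hatza*).
Since the final sound of *biwper* is /r/ (a voiced consonant), it takes -im, giving *biwperim*.

biwperim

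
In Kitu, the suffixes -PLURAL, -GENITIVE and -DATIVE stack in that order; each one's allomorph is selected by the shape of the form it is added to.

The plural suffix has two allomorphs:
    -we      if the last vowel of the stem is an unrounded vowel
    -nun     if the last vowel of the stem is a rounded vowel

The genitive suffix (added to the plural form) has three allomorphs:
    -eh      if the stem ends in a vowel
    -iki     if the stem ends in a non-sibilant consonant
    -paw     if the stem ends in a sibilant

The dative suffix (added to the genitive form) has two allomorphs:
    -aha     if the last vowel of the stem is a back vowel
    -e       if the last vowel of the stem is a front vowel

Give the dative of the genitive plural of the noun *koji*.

The last vowel of *koji* is /i/, which is an unrounded vowel, so the plural suffix is -we, giving *kojiwe*.
The final sound of the plural form *kojiwe* is /e/, which is a vowel, so the genitive suffix is -eh, giving *kojiweeh*.
Since the last vowel of the genitive form *kojiweeh* is /e/ (a front vowel), it takes -e, giving *kojiweehe*.

kojiweehe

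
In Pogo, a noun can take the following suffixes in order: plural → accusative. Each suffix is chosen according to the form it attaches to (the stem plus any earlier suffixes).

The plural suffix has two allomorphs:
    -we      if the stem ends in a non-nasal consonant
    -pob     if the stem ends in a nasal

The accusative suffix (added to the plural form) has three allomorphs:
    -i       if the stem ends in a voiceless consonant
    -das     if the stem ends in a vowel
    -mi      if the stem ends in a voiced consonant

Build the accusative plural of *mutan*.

Since the final consonant of *mutan* is /n/ (a nasal), it takes -pob, giving *mutanpob*.
The final sound of the plural form *mutanpob* is /b/, which is a voiced consonant, so the accusative suffix is -mi, giving *mutanpobmi*.

mutanpobmi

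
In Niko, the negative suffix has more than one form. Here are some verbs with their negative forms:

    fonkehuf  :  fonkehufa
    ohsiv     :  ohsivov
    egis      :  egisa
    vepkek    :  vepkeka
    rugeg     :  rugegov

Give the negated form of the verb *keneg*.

The suffix is conditioned by the final consonant: -a when the stem ends in a voiceless consonant (*fonkehuf*, *egis*, *vepkek*); -ov when the stem ends in a voiced consonant (*ohsiv*, *rugeg*).
*keneg*: final consonant = /g/, voiced → -ov → *kenegov*.

kenegov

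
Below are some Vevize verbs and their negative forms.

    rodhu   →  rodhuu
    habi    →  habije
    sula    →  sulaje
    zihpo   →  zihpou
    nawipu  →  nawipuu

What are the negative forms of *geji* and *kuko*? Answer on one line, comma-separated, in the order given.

The suffix is conditioned by the last vowel: -u when the last vowel of the stem is a rounded vowel (*rodhu*, *zihpo*, *nawipu*); -je when the last vowel of the stem is an unrounded vowel (*habi*, *sula*).
*geji*: last vowel = /i/, an unrounded vowel → -je → *gejije*.
*kuko* — last vowel /o/ (a rounded vowel) → -u → *kukou*.

gejije, kukou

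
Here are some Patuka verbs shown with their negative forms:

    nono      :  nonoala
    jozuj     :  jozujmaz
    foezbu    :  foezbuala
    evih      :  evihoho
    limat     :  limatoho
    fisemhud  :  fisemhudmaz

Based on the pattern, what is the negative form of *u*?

The suffix is conditioned by the final sound: -oho when the stem ends in a voiceless consonant (*evih*, *limat*); -maz when the stem ends in a voiced consonant (*jozuj*, *fisemhud*); -ala when the stem ends in a vowel (*nono*, *foezbu*).
The final sound of *u* is /u/, which is a vowel, so the suffix is -ala, giving *uala*.

uala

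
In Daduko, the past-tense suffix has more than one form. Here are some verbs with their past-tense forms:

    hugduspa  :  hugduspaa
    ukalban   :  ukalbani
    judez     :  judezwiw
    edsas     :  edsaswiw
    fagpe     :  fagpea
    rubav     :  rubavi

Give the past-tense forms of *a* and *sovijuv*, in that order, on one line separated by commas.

The pattern is sibilance of the final sound: -wiw when the stem ends in a sibilant (*judez*, *edsas*); -i when the stem ends in a non-sibilant consonant (*ukalban*, *rubav*); -a when the stem ends in a vowel (*hugduspa*, *fagpe*).
*a*: final sound = /a/, a vowel → -a → *aa*.
*sovijuv*: final sound = /v/, a non-sibilant consonant → -i → *sovijuvi*.

aa, sovijuvi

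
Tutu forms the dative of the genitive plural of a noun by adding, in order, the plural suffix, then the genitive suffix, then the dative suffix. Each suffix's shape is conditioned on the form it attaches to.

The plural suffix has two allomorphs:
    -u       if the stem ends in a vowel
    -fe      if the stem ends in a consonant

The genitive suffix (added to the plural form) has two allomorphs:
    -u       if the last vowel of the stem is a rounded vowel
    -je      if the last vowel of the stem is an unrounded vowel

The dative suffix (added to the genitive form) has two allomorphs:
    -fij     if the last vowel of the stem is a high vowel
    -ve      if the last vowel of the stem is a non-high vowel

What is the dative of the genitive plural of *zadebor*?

Since the final sound of *zadebor* is /r/ (a consonant), it takes -fe, giving *zadeborfe*.
The last vowel of the plural form *zadeborfe* is /e/, which is an unrounded vowel, so the genitive suffix is -je, giving *zadeborfeje*.
The genitive form *zadeborfeje*: last vowel = /e/, a non-high vowel → -ve → *zadeborfejeve*.

zadeborfejeve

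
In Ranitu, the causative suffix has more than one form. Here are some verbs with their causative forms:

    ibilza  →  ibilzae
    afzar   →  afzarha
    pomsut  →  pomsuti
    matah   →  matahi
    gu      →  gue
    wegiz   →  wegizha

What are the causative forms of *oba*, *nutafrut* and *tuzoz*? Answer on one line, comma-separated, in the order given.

obae, nutafruti, tuzozha

The alternation tracks the final sound of the stem — -i when the stem ends in a voiceless consonant (*pomsut*, *matah*); -ha when the stem ends in a voiced consonant (*afzar*, *wegiz*); -e when the stem ends in a vowel (*ibilza*, *gu*).
Since the final sound of *oba* is /a/ (a vowel), it takes -e, giving *obae*.
Since the final sound of *nutafrut* is /t/ (a voiceless consonant), it takes -i, giving *nutafruti*.
*tuzoz*: final sound = /z/, a voiced consonant → -ha → *tuzozha*.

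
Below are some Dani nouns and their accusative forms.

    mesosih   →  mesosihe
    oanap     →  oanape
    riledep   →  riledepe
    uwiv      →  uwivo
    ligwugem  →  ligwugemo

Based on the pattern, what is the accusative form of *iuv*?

The pattern is voicing of the final consonant: -e when the stem ends in a voiceless consonant (*mesosih*, *oanap*, *riledep*); -o when the stem ends in a voiced consonant (*uwiv*, *ligwugem*).
*iuv* — final consonant /v/ (voiced) → -o → *iuvo*.

iuvo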